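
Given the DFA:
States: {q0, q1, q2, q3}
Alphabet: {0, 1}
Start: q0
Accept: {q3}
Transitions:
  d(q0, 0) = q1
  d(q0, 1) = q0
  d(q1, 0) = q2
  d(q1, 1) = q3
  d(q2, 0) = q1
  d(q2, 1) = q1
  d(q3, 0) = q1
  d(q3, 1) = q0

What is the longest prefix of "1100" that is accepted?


Run the DFA, marking each prefix where the state is accepting:
  "" -> q0 [reject]
  "1" -> q0 [reject]
  "11" -> q0 [reject]
  "110" -> q1 [reject]
  "1100" -> q2 [reject]

No prefix is accepted


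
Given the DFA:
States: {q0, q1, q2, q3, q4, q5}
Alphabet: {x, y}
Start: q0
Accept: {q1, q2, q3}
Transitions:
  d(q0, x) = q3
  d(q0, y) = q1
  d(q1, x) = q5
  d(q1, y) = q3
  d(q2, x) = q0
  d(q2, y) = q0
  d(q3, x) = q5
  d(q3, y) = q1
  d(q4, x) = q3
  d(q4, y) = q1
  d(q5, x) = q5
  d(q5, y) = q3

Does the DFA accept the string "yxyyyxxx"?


Trace: q0 -> q1 -> q5 -> q3 -> q1 -> q3 -> q5 -> q5 -> q5
Final state: q5
Accept states: {q1, q2, q3}

No, rejected (final state q5 is not an accept state)


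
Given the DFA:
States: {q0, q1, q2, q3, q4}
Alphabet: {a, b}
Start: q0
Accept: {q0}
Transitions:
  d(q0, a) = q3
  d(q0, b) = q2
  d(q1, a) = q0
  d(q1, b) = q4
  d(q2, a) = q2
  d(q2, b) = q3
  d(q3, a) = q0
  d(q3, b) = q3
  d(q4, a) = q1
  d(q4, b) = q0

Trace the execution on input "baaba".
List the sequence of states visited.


Input: baaba
d(q0, b) = q2
d(q2, a) = q2
d(q2, a) = q2
d(q2, b) = q3
d(q3, a) = q0


q0 -> q2 -> q2 -> q2 -> q3 -> q0


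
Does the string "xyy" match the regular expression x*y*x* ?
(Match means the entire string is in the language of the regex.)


|string| = 3; first = 'x'; last = 'y'

Yes, "xyy" matches x*y*x*


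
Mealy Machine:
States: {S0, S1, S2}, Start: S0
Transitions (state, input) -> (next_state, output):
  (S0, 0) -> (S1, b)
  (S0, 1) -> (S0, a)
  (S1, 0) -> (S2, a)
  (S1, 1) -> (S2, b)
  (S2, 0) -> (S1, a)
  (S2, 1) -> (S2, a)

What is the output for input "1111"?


Step-by-step:
  (S0, 1) -> (S0, a)
  (S0, 1) -> (S0, a)
  (S0, 1) -> (S0, a)
  (S0, 1) -> (S0, a)

"aaaa"


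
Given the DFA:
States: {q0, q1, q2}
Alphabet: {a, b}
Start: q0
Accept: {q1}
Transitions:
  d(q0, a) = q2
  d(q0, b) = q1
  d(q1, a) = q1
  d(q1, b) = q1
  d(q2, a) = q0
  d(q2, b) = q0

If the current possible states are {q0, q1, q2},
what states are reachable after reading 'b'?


Apply transition on 'b' from each current state:
  d(q0, b) = q1
  d(q1, b) = q1
  d(q2, b) = q0

{q0, q1}


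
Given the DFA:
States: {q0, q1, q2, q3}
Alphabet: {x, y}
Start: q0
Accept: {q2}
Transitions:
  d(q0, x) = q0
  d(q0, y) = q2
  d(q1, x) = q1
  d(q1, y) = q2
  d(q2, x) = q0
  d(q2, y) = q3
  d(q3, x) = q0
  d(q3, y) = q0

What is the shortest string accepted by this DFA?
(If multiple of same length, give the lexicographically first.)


BFS by string length (lex-first path to each state shown):
  len 0: q0<-""
  len 1: q0<-"x", q2<-"y"
Found accept state at length 1.

"y"


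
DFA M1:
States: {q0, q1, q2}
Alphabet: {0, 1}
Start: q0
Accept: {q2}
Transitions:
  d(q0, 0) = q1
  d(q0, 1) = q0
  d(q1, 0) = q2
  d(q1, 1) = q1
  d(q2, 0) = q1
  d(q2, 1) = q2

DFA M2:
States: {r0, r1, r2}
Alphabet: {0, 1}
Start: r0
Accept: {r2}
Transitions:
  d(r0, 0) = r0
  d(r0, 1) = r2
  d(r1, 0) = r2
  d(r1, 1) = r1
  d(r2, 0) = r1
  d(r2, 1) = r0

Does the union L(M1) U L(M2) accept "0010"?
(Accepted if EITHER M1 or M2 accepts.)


M1: final=q1 accepted=False
M2: final=r1 accepted=False

No, union rejects (neither accepts)


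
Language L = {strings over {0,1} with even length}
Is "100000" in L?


length = 6; 6 mod 2 = 0

Yes, "100000" is in L


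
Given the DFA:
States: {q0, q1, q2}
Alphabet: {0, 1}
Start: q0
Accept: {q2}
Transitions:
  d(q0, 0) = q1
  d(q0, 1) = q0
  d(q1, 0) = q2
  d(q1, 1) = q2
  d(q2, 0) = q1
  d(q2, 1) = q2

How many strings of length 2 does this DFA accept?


Enumerating all length-2 strings:
  "00" -> q2 [accept]
  "01" -> q2 [accept]
  "10" -> q1 [reject]
  "11" -> q0 [reject]

2 out of 4


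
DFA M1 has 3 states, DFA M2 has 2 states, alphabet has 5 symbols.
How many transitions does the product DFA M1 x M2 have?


Product DFA has 3 * 2 = 6 states.
Each has 5 transitions: 6 * 5 = 30

30


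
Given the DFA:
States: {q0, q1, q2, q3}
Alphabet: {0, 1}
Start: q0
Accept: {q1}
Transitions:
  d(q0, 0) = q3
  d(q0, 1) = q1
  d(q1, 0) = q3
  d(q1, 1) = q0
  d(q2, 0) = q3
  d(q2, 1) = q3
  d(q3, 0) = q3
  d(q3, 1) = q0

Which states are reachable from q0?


BFS from q0:
  layer 0: {q0}
  layer 1: {q1, q3}

{q0, q1, q3}


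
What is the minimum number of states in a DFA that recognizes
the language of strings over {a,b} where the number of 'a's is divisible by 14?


States track (count of 'a') mod 14.
Need 14 states: one per remainder 0..13; accept = remainder 0.

14


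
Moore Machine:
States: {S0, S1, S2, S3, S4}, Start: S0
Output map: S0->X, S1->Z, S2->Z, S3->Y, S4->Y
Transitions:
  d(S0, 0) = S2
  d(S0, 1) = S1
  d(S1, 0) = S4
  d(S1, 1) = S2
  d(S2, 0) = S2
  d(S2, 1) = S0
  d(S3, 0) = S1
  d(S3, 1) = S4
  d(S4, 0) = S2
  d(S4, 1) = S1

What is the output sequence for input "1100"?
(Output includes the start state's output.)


Start: S0 (output X)
  --1--> S1 (output Z)
  --1--> S2 (output Z)
  --0--> S2 (output Z)
  --0--> S2 (output Z)

"XZZZZ"


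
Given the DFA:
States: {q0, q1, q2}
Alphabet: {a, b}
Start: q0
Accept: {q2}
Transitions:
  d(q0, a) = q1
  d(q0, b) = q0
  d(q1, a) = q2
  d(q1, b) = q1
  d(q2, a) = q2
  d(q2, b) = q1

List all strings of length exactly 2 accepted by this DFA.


All strings of length 2: 4 total
Accepted: 1

"aa"


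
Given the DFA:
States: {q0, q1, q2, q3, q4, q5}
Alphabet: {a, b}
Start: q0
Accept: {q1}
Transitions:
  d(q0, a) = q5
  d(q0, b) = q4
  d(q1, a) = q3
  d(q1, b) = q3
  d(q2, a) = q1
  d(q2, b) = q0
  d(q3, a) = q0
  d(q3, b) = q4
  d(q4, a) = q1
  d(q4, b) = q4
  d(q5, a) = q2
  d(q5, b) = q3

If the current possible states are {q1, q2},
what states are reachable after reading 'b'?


Apply transition on 'b' from each current state:
  d(q1, b) = q3
  d(q2, b) = q0

{q0, q3}


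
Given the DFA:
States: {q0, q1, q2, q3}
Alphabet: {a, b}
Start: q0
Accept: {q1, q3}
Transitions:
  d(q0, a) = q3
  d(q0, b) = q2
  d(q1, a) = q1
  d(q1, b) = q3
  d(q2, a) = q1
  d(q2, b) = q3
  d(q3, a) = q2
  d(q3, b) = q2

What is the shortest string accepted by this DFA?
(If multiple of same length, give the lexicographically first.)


BFS by string length (lex-first path to each state shown):
  len 0: q0<-""
  len 1: q2<-"b", q3<-"a"
Found accept state at length 1.

"a"


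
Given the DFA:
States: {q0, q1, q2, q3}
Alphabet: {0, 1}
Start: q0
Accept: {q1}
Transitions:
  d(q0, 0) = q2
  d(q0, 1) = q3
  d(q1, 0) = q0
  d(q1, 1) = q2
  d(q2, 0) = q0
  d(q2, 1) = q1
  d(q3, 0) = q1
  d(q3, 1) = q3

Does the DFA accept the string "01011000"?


Trace: q0 -> q2 -> q1 -> q0 -> q3 -> q3 -> q1 -> q0 -> q2
Final state: q2
Accept states: {q1}

No, rejected (final state q2 is not an accept state)


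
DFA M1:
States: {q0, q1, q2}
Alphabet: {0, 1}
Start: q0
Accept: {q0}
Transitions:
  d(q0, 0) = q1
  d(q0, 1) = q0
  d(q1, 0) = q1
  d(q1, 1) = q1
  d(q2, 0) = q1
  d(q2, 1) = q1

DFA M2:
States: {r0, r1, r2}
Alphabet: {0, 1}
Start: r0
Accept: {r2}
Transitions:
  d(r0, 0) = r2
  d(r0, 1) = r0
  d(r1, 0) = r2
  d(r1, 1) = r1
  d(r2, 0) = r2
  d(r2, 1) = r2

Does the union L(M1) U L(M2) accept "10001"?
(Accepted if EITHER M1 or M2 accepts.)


M1: final=q1 accepted=False
M2: final=r2 accepted=True

Yes, union accepts


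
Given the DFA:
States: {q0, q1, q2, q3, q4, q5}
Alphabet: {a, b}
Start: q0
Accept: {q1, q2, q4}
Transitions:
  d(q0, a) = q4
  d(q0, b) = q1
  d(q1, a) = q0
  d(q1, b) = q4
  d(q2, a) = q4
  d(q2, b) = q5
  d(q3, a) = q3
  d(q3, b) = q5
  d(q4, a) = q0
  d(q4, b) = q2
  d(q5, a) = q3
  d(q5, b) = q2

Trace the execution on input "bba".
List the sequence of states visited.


Input: bba
d(q0, b) = q1
d(q1, b) = q4
d(q4, a) = q0


q0 -> q1 -> q4 -> q0


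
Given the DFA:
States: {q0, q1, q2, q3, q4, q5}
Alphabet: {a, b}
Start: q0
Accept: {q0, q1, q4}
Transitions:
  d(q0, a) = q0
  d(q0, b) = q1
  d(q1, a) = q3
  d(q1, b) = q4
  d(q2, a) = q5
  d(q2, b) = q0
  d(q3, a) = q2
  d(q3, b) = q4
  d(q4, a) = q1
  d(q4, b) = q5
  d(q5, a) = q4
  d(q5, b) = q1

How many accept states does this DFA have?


Accept states listed: {q0, q1, q4}
Counting: q0(1) q1(2) q4(3)

3


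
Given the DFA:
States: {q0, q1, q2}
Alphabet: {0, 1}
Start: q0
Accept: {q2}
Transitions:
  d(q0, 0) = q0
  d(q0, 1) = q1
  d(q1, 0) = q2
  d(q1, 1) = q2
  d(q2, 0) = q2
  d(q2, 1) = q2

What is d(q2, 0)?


Looking up transition d(q2, 0)

q2


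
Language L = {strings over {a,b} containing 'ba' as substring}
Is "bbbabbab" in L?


'ba' occurs at index 2

Yes, "bbbabbab" is in L


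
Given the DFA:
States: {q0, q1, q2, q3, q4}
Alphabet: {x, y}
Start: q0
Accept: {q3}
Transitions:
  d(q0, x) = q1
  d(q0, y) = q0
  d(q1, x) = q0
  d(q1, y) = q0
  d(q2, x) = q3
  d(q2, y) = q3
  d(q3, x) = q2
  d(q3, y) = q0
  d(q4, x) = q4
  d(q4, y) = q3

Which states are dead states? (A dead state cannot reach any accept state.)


Forward reachability from each state:
  q0 -> reaches {q0, q1}, no accept state (dead)
  q1 -> reaches {q0, q1}, no accept state (dead)
  q2 -> reaches accept state q3 (live)
  q3 -> reaches accept state q3 (live)
  q4 -> reaches accept state q3 (live)

{q0, q1}


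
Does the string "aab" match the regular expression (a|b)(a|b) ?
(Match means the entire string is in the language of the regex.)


|string| = 3; first = 'a'; last = 'b'

No, "aab" does not match (a|b)(a|b)


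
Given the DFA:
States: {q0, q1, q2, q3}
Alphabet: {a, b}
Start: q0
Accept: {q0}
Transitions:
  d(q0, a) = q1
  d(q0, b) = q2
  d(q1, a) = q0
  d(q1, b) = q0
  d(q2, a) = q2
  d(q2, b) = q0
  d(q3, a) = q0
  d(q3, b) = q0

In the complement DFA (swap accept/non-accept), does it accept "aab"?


Trace: q0 -> q1 -> q0 -> q2
Final: q2
Original accept: {q0}
Complement: q2 is not in original accept

Yes, complement accepts (original rejects)


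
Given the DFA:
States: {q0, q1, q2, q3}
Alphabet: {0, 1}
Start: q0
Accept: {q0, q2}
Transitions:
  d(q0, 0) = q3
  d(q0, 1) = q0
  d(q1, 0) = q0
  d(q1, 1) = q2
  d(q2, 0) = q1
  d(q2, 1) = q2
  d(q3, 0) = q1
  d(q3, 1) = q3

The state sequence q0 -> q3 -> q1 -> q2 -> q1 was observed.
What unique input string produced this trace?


Trace back each transition to find the symbol:
  q0 --[0]--> q3
  q3 --[0]--> q1
  q1 --[1]--> q2
  q2 --[0]--> q1

"0010"


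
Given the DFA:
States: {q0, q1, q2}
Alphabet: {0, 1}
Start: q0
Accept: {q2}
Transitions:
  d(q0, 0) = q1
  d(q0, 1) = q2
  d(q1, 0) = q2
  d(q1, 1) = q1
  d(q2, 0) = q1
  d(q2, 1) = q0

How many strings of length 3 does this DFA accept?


Enumerating all length-3 strings:
  "000" -> q1 [reject]
  "001" -> q0 [reject]
  "010" -> q2 [accept]
  "011" -> q1 [reject]
  "100" -> q2 [accept]
  "101" -> q1 [reject]
  "110" -> q1 [reject]
  "111" -> q2 [accept]

3 out of 8


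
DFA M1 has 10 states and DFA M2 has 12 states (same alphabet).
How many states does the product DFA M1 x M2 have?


Product construction pairs every M1 state with every M2 state.
10 * 12 = 120

120


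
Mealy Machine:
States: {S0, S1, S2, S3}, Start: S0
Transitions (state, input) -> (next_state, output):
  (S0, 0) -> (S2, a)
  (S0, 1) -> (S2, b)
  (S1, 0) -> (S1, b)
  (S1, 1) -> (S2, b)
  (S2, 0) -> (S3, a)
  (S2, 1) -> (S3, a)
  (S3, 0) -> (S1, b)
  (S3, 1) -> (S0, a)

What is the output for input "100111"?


Step-by-step:
  (S0, 1) -> (S2, b)
  (S2, 0) -> (S3, a)
  (S3, 0) -> (S1, b)
  (S1, 1) -> (S2, b)
  (S2, 1) -> (S3, a)
  (S3, 1) -> (S0, a)

"babbaa"


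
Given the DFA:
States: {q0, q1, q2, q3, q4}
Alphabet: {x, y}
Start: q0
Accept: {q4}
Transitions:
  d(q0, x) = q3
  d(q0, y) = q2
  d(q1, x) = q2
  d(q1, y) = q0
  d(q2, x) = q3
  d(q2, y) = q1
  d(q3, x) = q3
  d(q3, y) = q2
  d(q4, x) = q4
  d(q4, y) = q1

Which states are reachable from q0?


BFS from q0:
  layer 0: {q0}
  layer 1: {q2, q3}
  layer 2: {q1}

{q0, q1, q2, q3}


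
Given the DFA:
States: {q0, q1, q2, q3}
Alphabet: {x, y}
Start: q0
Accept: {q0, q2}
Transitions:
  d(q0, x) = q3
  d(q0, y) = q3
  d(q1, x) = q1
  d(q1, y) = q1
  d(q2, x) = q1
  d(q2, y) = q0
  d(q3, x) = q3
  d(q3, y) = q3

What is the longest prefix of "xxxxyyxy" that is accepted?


Run the DFA, marking each prefix where the state is accepting:
  "" -> q0 [accept]
  "x" -> q3 [reject]
  "xx" -> q3 [reject]
  "xxx" -> q3 [reject]
  "xxxx" -> q3 [reject]
  "xxxxy" -> q3 [reject]
  "xxxxyy" -> q3 [reject]
  "xxxxyyx" -> q3 [reject]
  "xxxxyyxy" -> q3 [reject]

""


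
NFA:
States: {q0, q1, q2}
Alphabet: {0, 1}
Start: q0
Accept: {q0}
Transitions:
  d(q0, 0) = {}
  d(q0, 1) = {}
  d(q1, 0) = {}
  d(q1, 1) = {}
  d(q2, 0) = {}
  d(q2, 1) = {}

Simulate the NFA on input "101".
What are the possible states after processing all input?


Start: {q0}
  --1--> {}
  --0--> {}
  --1--> {}

{} (empty set, no valid transitions)


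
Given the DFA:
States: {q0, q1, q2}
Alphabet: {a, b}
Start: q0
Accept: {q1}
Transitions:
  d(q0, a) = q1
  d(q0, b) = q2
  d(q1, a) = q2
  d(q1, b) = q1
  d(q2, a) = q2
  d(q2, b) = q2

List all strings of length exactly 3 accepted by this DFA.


All strings of length 3: 8 total
Accepted: 1

"abb"


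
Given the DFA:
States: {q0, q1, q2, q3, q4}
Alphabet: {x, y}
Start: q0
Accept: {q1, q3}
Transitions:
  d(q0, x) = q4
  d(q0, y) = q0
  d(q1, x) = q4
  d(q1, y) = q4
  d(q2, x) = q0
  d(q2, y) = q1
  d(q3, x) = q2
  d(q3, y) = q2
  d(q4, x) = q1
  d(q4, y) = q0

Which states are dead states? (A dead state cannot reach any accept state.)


Forward reachability from each state:
  q0 -> reaches accept state q1 (live)
  q1 -> reaches accept state q1 (live)
  q2 -> reaches accept state q1 (live)
  q3 -> reaches accept state q1 (live)
  q4 -> reaches accept state q1 (live)

None (all states can reach an accept state)


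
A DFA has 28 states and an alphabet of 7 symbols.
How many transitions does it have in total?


Each state has exactly one transition per symbol.
28 * 7 = 196

196


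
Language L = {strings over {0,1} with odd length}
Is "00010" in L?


length = 5; 5 mod 2 = 1

Yes, "00010" is in L


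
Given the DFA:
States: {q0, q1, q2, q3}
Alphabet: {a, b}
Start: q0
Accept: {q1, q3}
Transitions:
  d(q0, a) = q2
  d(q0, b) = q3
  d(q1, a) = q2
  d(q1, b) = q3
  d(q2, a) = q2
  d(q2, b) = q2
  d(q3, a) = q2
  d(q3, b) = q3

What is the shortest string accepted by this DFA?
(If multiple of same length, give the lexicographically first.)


BFS by string length (lex-first path to each state shown):
  len 0: q0<-""
  len 1: q2<-"a", q3<-"b"
Found accept state at length 1.

"b"


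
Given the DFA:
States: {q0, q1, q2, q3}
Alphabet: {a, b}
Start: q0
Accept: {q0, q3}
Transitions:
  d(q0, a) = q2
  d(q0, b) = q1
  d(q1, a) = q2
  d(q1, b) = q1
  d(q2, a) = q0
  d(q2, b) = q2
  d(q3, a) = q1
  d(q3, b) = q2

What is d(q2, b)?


Looking up transition d(q2, b)

q2


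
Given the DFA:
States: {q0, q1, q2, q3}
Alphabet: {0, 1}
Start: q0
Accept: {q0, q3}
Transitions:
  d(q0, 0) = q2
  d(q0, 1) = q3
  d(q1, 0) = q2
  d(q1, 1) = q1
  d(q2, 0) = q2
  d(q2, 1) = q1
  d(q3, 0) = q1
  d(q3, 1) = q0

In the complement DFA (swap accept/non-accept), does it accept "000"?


Trace: q0 -> q2 -> q2 -> q2
Final: q2
Original accept: {q0, q3}
Complement: q2 is not in original accept

Yes, complement accepts (original rejects)


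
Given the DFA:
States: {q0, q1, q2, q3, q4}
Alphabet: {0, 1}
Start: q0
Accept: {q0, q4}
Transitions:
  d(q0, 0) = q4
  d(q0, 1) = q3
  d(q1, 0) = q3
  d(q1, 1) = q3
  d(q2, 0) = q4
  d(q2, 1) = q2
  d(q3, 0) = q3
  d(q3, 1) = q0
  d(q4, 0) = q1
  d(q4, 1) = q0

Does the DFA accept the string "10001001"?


Trace: q0 -> q3 -> q3 -> q3 -> q3 -> q0 -> q4 -> q1 -> q3
Final state: q3
Accept states: {q0, q4}

No, rejected (final state q3 is not an accept state)


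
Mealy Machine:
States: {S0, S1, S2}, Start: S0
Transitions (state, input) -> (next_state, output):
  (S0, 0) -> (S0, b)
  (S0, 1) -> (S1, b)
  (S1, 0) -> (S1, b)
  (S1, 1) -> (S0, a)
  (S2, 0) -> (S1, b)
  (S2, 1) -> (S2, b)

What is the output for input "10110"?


Step-by-step:
  (S0, 1) -> (S1, b)
  (S1, 0) -> (S1, b)
  (S1, 1) -> (S0, a)
  (S0, 1) -> (S1, b)
  (S1, 0) -> (S1, b)

"bbabb"


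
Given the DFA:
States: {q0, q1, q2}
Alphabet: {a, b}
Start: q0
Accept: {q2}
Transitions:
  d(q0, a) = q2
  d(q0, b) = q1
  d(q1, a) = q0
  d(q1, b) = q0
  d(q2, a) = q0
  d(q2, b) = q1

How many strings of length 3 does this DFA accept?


Enumerating all length-3 strings:
  "aaa" -> q2 [accept]
  "aab" -> q1 [reject]
  "aba" -> q0 [reject]
  "abb" -> q0 [reject]
  "baa" -> q2 [accept]
  "bab" -> q1 [reject]
  "bba" -> q2 [accept]
  "bbb" -> q1 [reject]

3 out of 8


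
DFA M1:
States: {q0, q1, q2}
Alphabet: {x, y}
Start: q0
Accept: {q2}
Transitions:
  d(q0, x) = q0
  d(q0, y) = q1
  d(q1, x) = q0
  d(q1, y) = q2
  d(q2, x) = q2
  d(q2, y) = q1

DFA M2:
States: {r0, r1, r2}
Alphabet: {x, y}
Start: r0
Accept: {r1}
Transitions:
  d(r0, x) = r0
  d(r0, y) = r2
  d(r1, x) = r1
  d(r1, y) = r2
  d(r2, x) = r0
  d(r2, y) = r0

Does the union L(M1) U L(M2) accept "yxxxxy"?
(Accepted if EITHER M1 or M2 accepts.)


M1: final=q1 accepted=False
M2: final=r2 accepted=False

No, union rejects (neither accepts)


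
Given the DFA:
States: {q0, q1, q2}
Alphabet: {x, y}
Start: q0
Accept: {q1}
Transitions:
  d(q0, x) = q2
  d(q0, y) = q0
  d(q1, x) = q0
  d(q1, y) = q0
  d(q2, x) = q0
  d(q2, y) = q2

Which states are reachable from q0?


BFS from q0:
  layer 0: {q0}
  layer 1: {q2}

{q0, q2}


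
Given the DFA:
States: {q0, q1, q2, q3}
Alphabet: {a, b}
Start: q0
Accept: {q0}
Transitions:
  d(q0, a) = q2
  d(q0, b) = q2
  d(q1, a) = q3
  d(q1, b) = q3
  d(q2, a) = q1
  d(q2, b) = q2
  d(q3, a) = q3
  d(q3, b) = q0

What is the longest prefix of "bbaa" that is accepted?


Run the DFA, marking each prefix where the state is accepting:
  "" -> q0 [accept]
  "b" -> q2 [reject]
  "bb" -> q2 [reject]
  "bba" -> q1 [reject]
  "bbaa" -> q3 [reject]

""


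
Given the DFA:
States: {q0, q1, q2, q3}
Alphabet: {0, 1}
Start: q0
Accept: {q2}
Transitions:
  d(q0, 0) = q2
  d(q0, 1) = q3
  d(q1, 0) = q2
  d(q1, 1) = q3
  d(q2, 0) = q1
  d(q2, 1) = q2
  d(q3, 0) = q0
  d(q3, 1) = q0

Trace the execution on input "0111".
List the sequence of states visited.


Input: 0111
d(q0, 0) = q2
d(q2, 1) = q2
d(q2, 1) = q2
d(q2, 1) = q2


q0 -> q2 -> q2 -> q2 -> q2


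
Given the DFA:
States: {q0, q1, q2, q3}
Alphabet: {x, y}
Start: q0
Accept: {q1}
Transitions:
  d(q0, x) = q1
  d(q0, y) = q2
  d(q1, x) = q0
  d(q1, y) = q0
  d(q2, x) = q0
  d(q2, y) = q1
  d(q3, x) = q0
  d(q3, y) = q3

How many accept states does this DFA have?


Accept states listed: {q1}
Counting: q1(1)

1


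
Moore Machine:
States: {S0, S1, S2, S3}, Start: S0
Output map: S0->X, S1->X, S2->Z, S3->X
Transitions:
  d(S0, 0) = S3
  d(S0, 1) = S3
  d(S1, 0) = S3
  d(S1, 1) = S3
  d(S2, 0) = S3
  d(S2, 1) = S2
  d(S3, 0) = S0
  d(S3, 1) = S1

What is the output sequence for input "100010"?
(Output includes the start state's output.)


Start: S0 (output X)
  --1--> S3 (output X)
  --0--> S0 (output X)
  --0--> S3 (output X)
  --0--> S0 (output X)
  --1--> S3 (output X)
  --0--> S0 (output X)

"XXXXXXX"


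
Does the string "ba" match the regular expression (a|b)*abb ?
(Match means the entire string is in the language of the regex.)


|string| = 2; first = 'b'; last = 'a'

No, "ba" does not match (a|b)*abb


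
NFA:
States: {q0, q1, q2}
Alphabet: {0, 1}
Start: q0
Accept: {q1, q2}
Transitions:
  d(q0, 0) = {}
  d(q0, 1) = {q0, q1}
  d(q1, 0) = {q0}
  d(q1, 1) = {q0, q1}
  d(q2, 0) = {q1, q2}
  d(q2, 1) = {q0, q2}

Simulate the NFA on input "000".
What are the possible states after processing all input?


Start: {q0}
  --0--> {}
  --0--> {}
  --0--> {}

{} (empty set, no valid transitions)


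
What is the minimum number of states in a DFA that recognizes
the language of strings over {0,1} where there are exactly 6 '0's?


States: count = 0, 1, ..., 6 (that's 7 states), plus a dead state for count > 6.
Total: 7 + 1 = 8. Accept = count-6 state.

8


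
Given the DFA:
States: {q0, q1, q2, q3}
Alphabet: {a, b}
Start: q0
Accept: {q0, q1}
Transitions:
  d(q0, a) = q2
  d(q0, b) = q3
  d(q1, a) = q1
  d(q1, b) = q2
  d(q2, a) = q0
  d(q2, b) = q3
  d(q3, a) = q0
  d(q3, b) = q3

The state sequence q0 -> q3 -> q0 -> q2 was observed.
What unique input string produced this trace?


Trace back each transition to find the symbol:
  q0 --[b]--> q3
  q3 --[a]--> q0
  q0 --[a]--> q2

"baa"


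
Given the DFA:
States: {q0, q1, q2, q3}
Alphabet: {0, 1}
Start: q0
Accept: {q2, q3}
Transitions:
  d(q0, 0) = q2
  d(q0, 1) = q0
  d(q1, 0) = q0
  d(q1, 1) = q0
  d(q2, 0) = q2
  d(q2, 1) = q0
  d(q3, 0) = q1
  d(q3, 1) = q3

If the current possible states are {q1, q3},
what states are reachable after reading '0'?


Apply transition on '0' from each current state:
  d(q1, 0) = q0
  d(q3, 0) = q1

{q0, q1}


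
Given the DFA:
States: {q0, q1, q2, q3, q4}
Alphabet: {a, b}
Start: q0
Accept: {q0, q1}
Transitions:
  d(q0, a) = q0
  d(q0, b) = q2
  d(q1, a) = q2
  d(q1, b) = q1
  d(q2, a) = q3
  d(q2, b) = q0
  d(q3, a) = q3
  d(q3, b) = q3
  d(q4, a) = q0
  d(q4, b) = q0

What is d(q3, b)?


Looking up transition d(q3, b)

q3


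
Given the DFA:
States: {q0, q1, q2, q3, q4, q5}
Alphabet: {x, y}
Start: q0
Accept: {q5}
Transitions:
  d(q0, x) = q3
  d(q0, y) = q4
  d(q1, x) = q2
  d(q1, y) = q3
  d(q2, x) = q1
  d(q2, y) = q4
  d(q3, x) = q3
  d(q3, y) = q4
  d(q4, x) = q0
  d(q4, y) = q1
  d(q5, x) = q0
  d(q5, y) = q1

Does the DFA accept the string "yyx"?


Trace: q0 -> q4 -> q1 -> q2
Final state: q2
Accept states: {q5}

No, rejected (final state q2 is not an accept state)


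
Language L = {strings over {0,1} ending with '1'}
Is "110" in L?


last symbol = '0'

No, "110" is not in L


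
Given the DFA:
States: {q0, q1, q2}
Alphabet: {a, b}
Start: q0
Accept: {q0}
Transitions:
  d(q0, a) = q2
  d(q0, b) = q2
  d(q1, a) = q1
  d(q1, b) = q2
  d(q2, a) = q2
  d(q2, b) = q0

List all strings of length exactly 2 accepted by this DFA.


All strings of length 2: 4 total
Accepted: 2

"ab", "bb"


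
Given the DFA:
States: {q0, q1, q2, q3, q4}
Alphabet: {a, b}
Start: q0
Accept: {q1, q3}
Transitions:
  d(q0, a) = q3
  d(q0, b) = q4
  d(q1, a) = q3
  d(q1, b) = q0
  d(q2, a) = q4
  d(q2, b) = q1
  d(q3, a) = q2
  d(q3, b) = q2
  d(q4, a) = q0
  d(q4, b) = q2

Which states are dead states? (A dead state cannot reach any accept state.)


Forward reachability from each state:
  q0 -> reaches accept state q1 (live)
  q1 -> reaches accept state q1 (live)
  q2 -> reaches accept state q1 (live)
  q3 -> reaches accept state q1 (live)
  q4 -> reaches accept state q1 (live)

None (all states can reach an accept state)


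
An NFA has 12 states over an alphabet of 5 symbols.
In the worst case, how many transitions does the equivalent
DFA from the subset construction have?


Subset construction: one DFA state per subset of NFA states = 2^12 = 4096 states.
Each DFA state has 5 outgoing transitions: 4096 * 5 = 20480

20480


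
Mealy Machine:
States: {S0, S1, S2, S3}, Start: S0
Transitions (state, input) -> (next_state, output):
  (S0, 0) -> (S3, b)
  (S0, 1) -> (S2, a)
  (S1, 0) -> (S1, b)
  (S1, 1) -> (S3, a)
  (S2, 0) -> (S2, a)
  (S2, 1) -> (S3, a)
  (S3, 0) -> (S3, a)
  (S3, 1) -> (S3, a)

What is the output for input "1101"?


Step-by-step:
  (S0, 1) -> (S2, a)
  (S2, 1) -> (S3, a)
  (S3, 0) -> (S3, a)
  (S3, 1) -> (S3, a)

"aaaa"


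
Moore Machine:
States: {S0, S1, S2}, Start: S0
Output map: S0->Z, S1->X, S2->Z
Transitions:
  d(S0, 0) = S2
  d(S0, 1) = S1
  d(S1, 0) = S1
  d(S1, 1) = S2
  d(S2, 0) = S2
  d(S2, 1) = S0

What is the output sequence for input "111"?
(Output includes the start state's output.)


Start: S0 (output Z)
  --1--> S1 (output X)
  --1--> S2 (output Z)
  --1--> S0 (output Z)

"ZXZZ"


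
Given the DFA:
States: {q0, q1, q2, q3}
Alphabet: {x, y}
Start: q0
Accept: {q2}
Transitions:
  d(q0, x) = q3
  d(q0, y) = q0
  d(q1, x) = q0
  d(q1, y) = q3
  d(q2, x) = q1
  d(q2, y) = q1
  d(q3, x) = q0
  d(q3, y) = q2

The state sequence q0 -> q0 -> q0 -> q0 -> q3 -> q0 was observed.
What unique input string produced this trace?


Trace back each transition to find the symbol:
  q0 --[y]--> q0
  q0 --[y]--> q0
  q0 --[y]--> q0
  q0 --[x]--> q3
  q3 --[x]--> q0

"yyyxx"


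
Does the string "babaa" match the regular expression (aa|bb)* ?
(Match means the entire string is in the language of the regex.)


|string| = 5; first = 'b'; last = 'a'

No, "babaa" does not match (aa|bb)*


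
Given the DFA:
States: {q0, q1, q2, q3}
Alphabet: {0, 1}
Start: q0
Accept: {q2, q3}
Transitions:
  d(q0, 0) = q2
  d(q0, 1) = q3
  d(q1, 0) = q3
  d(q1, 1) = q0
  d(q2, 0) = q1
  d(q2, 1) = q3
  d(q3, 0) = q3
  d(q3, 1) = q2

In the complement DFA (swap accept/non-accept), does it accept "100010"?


Trace: q0 -> q3 -> q3 -> q3 -> q3 -> q2 -> q1
Final: q1
Original accept: {q2, q3}
Complement: q1 is not in original accept

Yes, complement accepts (original rejects)


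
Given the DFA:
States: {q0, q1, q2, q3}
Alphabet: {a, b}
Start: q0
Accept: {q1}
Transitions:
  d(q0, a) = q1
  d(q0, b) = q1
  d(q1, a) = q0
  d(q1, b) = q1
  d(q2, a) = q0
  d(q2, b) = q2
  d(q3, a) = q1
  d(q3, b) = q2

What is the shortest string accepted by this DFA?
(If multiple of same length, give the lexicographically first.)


BFS by string length (lex-first path to each state shown):
  len 0: q0<-""
  len 1: q1<-"a"
Found accept state at length 1.

"a"


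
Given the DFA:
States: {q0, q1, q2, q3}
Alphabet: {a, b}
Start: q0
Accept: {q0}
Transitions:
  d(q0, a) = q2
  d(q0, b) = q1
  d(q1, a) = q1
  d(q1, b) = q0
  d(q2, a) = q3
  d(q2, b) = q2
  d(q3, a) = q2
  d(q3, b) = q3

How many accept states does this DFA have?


Accept states listed: {q0}
Counting: q0(1)

1


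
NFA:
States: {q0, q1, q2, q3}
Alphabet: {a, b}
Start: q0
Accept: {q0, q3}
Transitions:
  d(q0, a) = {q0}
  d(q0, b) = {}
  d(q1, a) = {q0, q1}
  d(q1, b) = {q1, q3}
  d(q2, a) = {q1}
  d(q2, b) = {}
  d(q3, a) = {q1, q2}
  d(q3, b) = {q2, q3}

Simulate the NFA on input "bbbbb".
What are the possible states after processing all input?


Start: {q0}
  --b--> {}
  --b--> {}
  --b--> {}
  --b--> {}
  --b--> {}

{} (empty set, no valid transitions)


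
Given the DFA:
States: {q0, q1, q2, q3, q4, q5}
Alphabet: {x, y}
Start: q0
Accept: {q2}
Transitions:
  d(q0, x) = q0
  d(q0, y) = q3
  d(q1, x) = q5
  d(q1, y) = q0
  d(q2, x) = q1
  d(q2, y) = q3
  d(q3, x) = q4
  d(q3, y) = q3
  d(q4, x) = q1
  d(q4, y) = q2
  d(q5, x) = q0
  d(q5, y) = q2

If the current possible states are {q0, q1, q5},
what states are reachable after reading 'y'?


Apply transition on 'y' from each current state:
  d(q0, y) = q3
  d(q1, y) = q0
  d(q5, y) = q2

{q0, q2, q3}


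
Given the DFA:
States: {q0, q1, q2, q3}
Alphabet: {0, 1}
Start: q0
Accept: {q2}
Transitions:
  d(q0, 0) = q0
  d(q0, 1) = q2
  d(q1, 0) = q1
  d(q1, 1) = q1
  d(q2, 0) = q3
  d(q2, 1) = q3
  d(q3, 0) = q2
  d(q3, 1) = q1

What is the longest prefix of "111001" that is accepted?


Run the DFA, marking each prefix where the state is accepting:
  "" -> q0 [reject]
  "1" -> q2 [accept]
  "11" -> q3 [reject]
  "111" -> q1 [reject]
  "1110" -> q1 [reject]
  "11100" -> q1 [reject]
  "111001" -> q1 [reject]

"1"


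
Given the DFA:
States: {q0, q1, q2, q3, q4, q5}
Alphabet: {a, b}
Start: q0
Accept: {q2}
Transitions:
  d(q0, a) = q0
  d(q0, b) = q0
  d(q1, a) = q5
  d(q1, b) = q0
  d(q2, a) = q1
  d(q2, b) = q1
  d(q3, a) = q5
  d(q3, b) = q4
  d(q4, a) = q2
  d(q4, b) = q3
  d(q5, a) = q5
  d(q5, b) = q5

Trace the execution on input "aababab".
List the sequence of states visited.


Input: aababab
d(q0, a) = q0
d(q0, a) = q0
d(q0, b) = q0
d(q0, a) = q0
d(q0, b) = q0
d(q0, a) = q0
d(q0, b) = q0


q0 -> q0 -> q0 -> q0 -> q0 -> q0 -> q0 -> q0


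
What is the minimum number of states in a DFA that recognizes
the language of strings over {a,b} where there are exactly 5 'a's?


States: count = 0, 1, ..., 5 (that's 6 states), plus a dead state for count > 5.
Total: 6 + 1 = 7. Accept = count-5 state.

7


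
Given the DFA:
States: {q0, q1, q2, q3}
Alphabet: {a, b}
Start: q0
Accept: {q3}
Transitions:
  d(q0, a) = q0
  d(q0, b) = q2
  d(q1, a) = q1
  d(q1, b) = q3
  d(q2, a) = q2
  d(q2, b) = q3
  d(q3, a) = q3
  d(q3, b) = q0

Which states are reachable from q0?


BFS from q0:
  layer 0: {q0}
  layer 1: {q2}
  layer 2: {q3}

{q0, q2, q3}


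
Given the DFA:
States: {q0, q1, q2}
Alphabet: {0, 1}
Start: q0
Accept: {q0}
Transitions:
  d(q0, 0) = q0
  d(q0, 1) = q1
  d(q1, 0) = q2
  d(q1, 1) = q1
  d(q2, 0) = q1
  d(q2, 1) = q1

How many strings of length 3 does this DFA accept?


Enumerating all length-3 strings:
  "000" -> q0 [accept]
  "001" -> q1 [reject]
  "010" -> q2 [reject]
  "011" -> q1 [reject]
  "100" -> q1 [reject]
  "101" -> q1 [reject]
  "110" -> q2 [reject]
  "111" -> q1 [reject]

1 out of 8


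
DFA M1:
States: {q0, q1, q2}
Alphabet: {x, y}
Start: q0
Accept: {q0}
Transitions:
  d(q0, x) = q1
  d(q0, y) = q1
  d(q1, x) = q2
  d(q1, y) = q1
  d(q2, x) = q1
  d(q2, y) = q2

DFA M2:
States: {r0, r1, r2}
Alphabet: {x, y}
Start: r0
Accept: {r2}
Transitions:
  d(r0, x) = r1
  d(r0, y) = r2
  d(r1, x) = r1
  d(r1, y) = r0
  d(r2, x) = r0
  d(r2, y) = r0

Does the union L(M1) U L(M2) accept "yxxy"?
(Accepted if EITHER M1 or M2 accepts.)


M1: final=q1 accepted=False
M2: final=r0 accepted=False

No, union rejects (neither accepts)


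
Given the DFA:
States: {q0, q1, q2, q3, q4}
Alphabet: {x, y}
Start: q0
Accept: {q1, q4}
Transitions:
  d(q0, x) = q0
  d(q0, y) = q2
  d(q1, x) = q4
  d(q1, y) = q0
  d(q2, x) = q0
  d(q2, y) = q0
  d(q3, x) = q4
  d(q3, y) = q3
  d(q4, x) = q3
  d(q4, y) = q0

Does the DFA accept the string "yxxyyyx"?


Trace: q0 -> q2 -> q0 -> q0 -> q2 -> q0 -> q2 -> q0
Final state: q0
Accept states: {q1, q4}

No, rejected (final state q0 is not an accept state)


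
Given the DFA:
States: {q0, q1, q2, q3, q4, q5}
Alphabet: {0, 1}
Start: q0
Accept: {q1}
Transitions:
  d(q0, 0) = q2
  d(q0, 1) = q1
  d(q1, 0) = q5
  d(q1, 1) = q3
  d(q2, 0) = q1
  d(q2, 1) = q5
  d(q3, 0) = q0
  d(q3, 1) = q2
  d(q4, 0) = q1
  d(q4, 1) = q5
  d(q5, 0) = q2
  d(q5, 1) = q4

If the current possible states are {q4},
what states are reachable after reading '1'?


Apply transition on '1' from each current state:
  d(q4, 1) = q5

{q5}


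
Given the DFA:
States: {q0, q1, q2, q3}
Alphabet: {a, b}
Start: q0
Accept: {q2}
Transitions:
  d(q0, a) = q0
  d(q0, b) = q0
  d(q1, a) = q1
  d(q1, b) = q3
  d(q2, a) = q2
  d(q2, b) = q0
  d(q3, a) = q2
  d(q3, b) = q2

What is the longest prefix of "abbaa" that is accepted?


Run the DFA, marking each prefix where the state is accepting:
  "" -> q0 [reject]
  "a" -> q0 [reject]
  "ab" -> q0 [reject]
  "abb" -> q0 [reject]
  "abba" -> q0 [reject]
  "abbaa" -> q0 [reject]

No prefix is accepted


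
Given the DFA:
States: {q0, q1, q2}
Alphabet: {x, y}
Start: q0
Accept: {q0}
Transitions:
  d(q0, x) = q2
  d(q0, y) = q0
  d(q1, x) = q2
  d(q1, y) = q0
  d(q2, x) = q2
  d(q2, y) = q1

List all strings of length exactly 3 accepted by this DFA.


All strings of length 3: 8 total
Accepted: 2

"xyy", "yyy"


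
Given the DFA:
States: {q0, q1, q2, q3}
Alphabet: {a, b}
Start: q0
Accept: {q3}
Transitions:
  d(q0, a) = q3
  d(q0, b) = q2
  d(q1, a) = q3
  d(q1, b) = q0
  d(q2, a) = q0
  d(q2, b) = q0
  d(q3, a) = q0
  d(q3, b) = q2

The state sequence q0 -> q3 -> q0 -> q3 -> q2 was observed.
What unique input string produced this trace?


Trace back each transition to find the symbol:
  q0 --[a]--> q3
  q3 --[a]--> q0
  q0 --[a]--> q3
  q3 --[b]--> q2

"aaab"


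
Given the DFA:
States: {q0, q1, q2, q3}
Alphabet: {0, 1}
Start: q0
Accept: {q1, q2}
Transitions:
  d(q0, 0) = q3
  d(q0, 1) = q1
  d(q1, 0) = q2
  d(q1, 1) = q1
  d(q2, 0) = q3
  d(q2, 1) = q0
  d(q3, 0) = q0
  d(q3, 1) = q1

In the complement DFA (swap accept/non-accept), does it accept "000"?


Trace: q0 -> q3 -> q0 -> q3
Final: q3
Original accept: {q1, q2}
Complement: q3 is not in original accept

Yes, complement accepts (original rejects)


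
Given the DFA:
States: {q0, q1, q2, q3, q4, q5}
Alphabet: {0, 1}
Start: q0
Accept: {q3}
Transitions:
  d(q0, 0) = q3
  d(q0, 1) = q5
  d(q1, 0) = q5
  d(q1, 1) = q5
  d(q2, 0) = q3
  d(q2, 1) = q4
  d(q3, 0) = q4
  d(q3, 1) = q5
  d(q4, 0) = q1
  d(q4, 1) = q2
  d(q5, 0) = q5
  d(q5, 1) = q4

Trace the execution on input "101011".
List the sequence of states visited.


Input: 101011
d(q0, 1) = q5
d(q5, 0) = q5
d(q5, 1) = q4
d(q4, 0) = q1
d(q1, 1) = q5
d(q5, 1) = q4


q0 -> q5 -> q5 -> q4 -> q1 -> q5 -> q4


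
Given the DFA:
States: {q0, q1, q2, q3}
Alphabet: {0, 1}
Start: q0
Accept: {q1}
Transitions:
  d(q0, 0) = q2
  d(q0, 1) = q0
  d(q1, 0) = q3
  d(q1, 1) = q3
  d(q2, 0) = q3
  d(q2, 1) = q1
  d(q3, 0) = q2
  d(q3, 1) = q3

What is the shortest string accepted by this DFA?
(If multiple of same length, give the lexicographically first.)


BFS by string length (lex-first path to each state shown):
  len 0: q0<-""
  len 1: q0<-"1", q2<-"0"
  len 2: q0<-"11", q1<-"01", q2<-"10", q3<-"00"
Found accept state at length 2.

"01"


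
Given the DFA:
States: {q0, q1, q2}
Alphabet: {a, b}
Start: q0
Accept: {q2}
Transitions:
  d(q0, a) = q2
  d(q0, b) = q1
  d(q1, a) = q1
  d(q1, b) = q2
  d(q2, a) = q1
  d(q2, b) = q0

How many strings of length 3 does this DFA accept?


Enumerating all length-3 strings:
  "aaa" -> q1 [reject]
  "aab" -> q2 [accept]
  "aba" -> q2 [accept]
  "abb" -> q1 [reject]
  "baa" -> q1 [reject]
  "bab" -> q2 [accept]
  "bba" -> q1 [reject]
  "bbb" -> q0 [reject]

3 out of 8


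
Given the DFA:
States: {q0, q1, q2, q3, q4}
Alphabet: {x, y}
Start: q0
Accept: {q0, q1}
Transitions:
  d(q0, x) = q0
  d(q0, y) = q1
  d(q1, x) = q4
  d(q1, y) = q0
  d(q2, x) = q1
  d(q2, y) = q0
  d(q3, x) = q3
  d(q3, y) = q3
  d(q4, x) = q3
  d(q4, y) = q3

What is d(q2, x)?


Looking up transition d(q2, x)

q1


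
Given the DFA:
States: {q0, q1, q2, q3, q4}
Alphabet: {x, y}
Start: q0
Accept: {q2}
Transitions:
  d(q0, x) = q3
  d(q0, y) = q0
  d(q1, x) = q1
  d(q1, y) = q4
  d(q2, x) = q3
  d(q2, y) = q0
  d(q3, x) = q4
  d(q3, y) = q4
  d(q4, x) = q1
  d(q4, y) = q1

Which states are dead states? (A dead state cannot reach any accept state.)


Forward reachability from each state:
  q0 -> reaches {q0, q1, q3, q4}, no accept state (dead)
  q1 -> reaches {q1, q4}, no accept state (dead)
  q2 -> reaches accept state q2 (live)
  q3 -> reaches {q1, q3, q4}, no accept state (dead)
  q4 -> reaches {q1, q4}, no accept state (dead)

{q0, q1, q3, q4}


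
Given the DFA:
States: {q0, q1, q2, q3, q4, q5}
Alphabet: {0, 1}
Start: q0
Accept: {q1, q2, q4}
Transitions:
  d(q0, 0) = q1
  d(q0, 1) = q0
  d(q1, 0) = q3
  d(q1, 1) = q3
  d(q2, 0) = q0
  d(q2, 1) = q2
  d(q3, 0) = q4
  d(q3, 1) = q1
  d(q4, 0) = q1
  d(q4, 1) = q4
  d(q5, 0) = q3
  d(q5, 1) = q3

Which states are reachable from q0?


BFS from q0:
  layer 0: {q0}
  layer 1: {q1}
  layer 2: {q3}
  layer 3: {q4}

{q0, q1, q3, q4}


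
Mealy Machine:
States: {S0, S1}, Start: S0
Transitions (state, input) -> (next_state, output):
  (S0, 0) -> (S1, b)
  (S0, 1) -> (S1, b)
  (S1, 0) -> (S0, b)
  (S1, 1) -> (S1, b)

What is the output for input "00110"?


Step-by-step:
  (S0, 0) -> (S1, b)
  (S1, 0) -> (S0, b)
  (S0, 1) -> (S1, b)
  (S1, 1) -> (S1, b)
  (S1, 0) -> (S0, b)

"bbbbb"


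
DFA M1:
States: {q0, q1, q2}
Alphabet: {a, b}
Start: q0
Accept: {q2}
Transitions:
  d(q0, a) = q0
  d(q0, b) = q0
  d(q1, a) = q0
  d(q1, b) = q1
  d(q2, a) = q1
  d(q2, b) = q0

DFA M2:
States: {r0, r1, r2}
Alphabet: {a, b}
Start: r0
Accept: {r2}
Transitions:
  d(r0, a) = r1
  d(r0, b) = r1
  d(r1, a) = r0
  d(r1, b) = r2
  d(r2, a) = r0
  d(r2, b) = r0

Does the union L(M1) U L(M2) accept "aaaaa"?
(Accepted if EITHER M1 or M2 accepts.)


M1: final=q0 accepted=False
M2: final=r1 accepted=False

No, union rejects (neither accepts)


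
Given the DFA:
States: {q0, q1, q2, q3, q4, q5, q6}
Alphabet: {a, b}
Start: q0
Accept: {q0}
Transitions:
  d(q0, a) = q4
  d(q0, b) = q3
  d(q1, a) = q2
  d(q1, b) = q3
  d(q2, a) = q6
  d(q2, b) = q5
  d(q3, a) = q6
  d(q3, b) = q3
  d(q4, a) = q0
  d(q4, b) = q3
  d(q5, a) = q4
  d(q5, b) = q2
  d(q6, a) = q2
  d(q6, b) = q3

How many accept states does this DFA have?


Accept states listed: {q0}
Counting: q0(1)

1


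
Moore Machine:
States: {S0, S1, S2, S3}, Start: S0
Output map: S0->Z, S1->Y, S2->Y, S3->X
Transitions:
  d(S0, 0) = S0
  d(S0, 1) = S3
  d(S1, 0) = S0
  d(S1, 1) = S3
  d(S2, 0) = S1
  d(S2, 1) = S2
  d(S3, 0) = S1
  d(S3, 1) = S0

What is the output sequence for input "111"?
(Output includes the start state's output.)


Start: S0 (output Z)
  --1--> S3 (output X)
  --1--> S0 (output Z)
  --1--> S3 (output X)

"ZXZX"


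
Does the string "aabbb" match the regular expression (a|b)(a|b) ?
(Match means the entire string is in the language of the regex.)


|string| = 5; first = 'a'; last = 'b'

No, "aabbb" does not match (a|b)(a|b)


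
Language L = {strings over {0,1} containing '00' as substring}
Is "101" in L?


'00' does not occur

No, "101" is not in L


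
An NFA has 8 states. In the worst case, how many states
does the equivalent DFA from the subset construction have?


Subset construction: one DFA state per subset of NFA states.
2^8 = 256

256


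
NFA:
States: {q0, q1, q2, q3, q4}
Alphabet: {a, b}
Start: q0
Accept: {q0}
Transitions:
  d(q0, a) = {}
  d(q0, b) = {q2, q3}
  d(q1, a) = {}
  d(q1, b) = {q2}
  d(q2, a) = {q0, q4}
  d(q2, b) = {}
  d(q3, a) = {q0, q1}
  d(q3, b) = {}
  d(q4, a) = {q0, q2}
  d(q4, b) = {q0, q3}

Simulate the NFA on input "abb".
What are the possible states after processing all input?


Start: {q0}
  --a--> {}
  --b--> {}
  --b--> {}

{} (empty set, no valid transitions)


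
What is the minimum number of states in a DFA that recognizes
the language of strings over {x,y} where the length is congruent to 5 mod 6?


States track (length) mod 6.
Need 6 states: one per remainder 0..5; accept = remainder 5.

6


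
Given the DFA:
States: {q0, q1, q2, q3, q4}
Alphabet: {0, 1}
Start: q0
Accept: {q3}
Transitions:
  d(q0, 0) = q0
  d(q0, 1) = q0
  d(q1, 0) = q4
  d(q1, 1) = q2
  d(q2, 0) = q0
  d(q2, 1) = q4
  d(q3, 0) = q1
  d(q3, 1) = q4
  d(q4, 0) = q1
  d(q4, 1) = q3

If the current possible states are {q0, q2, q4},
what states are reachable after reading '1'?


Apply transition on '1' from each current state:
  d(q0, 1) = q0
  d(q2, 1) = q4
  d(q4, 1) = q3

{q0, q3, q4}


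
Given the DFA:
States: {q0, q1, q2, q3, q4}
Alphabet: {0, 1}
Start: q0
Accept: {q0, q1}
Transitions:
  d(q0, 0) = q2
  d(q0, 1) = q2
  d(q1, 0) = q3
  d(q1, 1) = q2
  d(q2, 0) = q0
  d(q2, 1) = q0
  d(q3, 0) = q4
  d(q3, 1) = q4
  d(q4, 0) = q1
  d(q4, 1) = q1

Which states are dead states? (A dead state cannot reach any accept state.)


Forward reachability from each state:
  q0 -> reaches accept state q0 (live)
  q1 -> reaches accept state q0 (live)
  q2 -> reaches accept state q0 (live)
  q3 -> reaches accept state q0 (live)
  q4 -> reaches accept state q0 (live)

None (all states can reach an accept state)


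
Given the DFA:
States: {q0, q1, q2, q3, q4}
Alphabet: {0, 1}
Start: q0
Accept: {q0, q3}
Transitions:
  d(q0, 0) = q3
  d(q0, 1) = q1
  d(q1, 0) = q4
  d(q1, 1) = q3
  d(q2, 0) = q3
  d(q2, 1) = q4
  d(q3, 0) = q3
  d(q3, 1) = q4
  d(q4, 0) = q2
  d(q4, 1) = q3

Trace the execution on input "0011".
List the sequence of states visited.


Input: 0011
d(q0, 0) = q3
d(q3, 0) = q3
d(q3, 1) = q4
d(q4, 1) = q3


q0 -> q3 -> q3 -> q4 -> q3


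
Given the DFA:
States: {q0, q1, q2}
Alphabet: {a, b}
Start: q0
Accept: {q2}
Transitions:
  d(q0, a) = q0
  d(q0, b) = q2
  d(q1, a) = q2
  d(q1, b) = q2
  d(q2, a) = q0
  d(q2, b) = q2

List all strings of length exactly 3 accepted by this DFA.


All strings of length 3: 8 total
Accepted: 4

"aab", "abb", "bab", "bbb"
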